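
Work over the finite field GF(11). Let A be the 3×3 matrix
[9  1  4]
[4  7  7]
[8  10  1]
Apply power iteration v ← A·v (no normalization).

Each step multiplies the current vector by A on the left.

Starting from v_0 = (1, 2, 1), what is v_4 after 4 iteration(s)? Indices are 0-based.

v_0 = (1, 2, 1).
v_1 = A·v_0 = (4, 3, 7).
v_2 = A·v_1 = (1, 9, 3).
v_3 = A·v_2 = (8, 0, 2).
v_4 = A·v_3 = (3, 2, 0).

v_4 = (3, 2, 0)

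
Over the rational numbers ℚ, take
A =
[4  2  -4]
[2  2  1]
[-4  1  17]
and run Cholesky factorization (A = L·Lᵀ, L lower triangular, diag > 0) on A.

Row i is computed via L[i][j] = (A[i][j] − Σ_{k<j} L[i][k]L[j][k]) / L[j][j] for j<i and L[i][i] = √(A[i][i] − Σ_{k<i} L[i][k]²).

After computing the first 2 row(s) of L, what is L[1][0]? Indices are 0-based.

L[1][0] = 1

Step 1: L[0][0] = √(4) = 2.
  L[1][0] = (2) / L[0][0] = 1.
Step 2: L[1][1] = √(1) = 1.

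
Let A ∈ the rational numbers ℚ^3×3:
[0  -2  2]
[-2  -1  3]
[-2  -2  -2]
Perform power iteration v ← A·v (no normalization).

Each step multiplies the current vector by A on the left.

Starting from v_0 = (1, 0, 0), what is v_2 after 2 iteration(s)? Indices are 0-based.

v_0 = (1, 0, 0).
v_1 = A·v_0 = (0, -2, -2).
v_2 = A·v_1 = (0, -4, 8).

v_2 = (0, -4, 8)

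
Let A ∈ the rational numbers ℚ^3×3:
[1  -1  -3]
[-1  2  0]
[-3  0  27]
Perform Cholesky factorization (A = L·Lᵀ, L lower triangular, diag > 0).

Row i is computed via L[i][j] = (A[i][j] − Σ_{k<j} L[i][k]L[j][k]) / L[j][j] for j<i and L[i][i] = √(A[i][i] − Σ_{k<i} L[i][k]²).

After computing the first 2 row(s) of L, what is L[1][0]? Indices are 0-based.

L[1][0] = -1

Step 1: L[0][0] = √(1) = 1.
  L[1][0] = (-1) / L[0][0] = -1.
Step 2: L[1][1] = √(1) = 1.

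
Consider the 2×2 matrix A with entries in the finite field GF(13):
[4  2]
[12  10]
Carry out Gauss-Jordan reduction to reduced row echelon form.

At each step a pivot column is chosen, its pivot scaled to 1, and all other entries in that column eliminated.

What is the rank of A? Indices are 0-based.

rank = 2

[1] R0 /= 4  ⇒  (1, 7)
     R1 -= 12·R0  ⇒  (0, 4)
[2] R1 /= 4  ⇒  (0, 1)
     R0 -= 7·R1  ⇒  (1, 0)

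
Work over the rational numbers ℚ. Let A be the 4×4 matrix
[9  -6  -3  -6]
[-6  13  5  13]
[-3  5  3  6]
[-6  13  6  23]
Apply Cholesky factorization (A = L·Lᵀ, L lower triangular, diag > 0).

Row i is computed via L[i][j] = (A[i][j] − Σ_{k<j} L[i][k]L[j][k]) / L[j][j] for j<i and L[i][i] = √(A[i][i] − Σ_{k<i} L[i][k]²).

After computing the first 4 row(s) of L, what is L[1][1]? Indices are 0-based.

Step 1: L[0][0] = √(9) = 3.
  L[1][0] = (-6) / L[0][0] = -2.
Step 2: L[1][1] = √(9) = 3.
  L[2][0] = (-3) / L[0][0] = -1.
  L[2][1] = (3) / L[1][1] = 1.
Step 3: L[2][2] = √(1) = 1.
  L[3][0] = (-6) / L[0][0] = -2.
  L[3][1] = (9) / L[1][1] = 3.
  L[3][2] = (1) / L[2][2] = 1.
Step 4: L[3][3] = √(9) = 3.

L[1][1] = 3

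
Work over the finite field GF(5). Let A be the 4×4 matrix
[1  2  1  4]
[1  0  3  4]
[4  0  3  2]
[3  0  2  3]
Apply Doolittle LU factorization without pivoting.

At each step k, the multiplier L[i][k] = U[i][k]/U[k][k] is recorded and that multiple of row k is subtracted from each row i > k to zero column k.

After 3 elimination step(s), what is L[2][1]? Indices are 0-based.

k=0: U[0][0]=1
  eliminate (1,0): mult=1, new row 1: (0, 3, 2, 0); set L[1][0]=1
  eliminate (2,0): mult=4, new row 2: (0, 2, 4, 1); set L[2][0]=4
  eliminate (3,0): mult=3, new row 3: (0, 4, 4, 1); set L[3][0]=3
k=1: U[1][1]=3
  eliminate (2,1): mult=4, new row 2: (0, 0, 1, 1); set L[2][1]=4
  eliminate (3,1): mult=3, new row 3: (0, 0, 3, 1); set L[3][1]=3
k=2: U[2][2]=1
  eliminate (3,2): mult=3, new row 3: (0, 0, 0, 3); set L[3][2]=3

L[2][1] = 4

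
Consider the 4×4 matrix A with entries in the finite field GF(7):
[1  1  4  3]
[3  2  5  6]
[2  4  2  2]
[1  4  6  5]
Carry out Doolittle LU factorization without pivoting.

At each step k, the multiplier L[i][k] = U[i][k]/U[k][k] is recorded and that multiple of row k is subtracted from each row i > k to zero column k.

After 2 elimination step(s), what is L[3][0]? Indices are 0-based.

k=0: U[0][0]=1
  eliminate (1,0): mult=3, new row 1: (0, 6, 0, 4); set L[1][0]=3
  eliminate (2,0): mult=2, new row 2: (0, 2, 1, 3); set L[2][0]=2
  eliminate (3,0): mult=1, new row 3: (0, 3, 2, 2); set L[3][0]=1
k=1: U[1][1]=6
  eliminate (2,1): mult=5, new row 2: (0, 0, 1, 4); set L[2][1]=5
  eliminate (3,1): mult=4, new row 3: (0, 0, 2, 0); set L[3][1]=4

L[3][0] = 1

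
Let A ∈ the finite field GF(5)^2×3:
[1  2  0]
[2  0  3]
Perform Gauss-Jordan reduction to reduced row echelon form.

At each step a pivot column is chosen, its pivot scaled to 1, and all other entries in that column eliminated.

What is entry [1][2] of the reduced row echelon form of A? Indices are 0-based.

M[1][2] = 3

[1] R0 /= 1  ⇒  (1, 2, 0)
     R1 -= 2·R0  ⇒  (0, 1, 3)
[2] R1 /= 1  ⇒  (0, 1, 3)
     R0 -= 2·R1  ⇒  (1, 0, 4)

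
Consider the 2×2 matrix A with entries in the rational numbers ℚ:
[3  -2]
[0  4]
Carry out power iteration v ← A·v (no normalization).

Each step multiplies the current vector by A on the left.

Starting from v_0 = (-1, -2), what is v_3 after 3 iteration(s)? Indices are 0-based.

v_3 = (121, -128)

v_0 = (-1, -2).
v_1 = A·v_0 = (1, -8).
v_2 = A·v_1 = (19, -32).
v_3 = A·v_2 = (121, -128).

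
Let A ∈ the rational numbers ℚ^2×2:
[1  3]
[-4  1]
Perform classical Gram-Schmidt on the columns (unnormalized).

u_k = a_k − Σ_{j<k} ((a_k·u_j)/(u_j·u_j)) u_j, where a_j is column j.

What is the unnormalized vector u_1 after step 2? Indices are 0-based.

Step 1: u_0 = a_0 = (1, -4).
Step 2: u_1 = a_1 − (-1/17)·u_0 = (52/17, 13/17).

u_1 = (52/17, 13/17)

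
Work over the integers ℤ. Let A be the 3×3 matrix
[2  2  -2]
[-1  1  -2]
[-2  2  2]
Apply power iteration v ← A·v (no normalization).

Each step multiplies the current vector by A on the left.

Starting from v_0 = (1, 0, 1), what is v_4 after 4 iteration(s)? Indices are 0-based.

v_4 = (30, 33, 30)

v_0 = (1, 0, 1).
v_1 = A·v_0 = (0, -3, 0).
v_2 = A·v_1 = (-6, -3, -6).
v_3 = A·v_2 = (-6, 15, -6).
v_4 = A·v_3 = (30, 33, 30).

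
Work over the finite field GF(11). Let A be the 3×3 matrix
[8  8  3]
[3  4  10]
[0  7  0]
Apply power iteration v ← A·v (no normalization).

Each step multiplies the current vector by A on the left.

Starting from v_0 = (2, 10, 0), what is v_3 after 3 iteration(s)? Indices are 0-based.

v_3 = (1, 0, 9)

v_0 = (2, 10, 0).
v_1 = A·v_0 = (8, 2, 4).
v_2 = A·v_1 = (4, 6, 3).
v_3 = A·v_2 = (1, 0, 9).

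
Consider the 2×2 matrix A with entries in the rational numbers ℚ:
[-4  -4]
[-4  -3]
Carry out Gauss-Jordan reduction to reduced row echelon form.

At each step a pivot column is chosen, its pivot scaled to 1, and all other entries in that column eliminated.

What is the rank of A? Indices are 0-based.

step 1: normalize row 0 (÷-4) = (1, 1)
  row 1: subtract -4×row0 = (0, 1)
step 2: normalize row 1 (÷1) = (0, 1)
  row 0: subtract 1×row1 = (1, 0)

rank = 2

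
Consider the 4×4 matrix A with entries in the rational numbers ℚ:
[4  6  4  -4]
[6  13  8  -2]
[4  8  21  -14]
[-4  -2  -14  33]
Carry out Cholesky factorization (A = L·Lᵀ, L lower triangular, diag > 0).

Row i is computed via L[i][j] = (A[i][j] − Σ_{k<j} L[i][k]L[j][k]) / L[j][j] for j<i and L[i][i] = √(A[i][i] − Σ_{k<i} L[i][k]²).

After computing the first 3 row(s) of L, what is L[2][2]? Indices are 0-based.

L[2][2] = 4

Step 1: L[0][0] = √(4) = 2.
  L[1][0] = (6) / L[0][0] = 3.
Step 2: L[1][1] = √(4) = 2.
  L[2][0] = (4) / L[0][0] = 2.
  L[2][1] = (2) / L[1][1] = 1.
Step 3: L[2][2] = √(16) = 4.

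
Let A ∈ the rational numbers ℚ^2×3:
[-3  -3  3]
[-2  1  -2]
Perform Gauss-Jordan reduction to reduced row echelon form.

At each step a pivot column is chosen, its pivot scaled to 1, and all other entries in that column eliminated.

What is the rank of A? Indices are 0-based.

pivot(0,0)=-3: scale R0 → (1, 1, -1)
  clear (1,0): R1 −= (-2)R0 → (0, 3, -4)
pivot(1,1)=3: scale R1 → (0, 1, -4/3)
  clear (0,1): R0 −= (1)R1 → (1, 0, 1/3)

rank = 2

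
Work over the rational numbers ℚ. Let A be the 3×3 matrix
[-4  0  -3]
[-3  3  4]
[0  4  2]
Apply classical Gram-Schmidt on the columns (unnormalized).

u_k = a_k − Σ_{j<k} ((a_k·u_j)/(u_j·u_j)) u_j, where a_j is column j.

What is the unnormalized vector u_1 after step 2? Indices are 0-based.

u_1 = (-36/25, 48/25, 4)

Step 1: u_0 = a_0 = (-4, -3, 0).
Step 2: u_1 = a_1 − (-9/25)·u_0 = (-36/25, 48/25, 4).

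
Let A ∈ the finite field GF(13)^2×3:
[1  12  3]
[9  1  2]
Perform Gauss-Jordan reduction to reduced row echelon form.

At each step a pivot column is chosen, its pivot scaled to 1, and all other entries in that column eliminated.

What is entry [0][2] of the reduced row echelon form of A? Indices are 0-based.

M[0][2] = 7

pivot(0,0)=1: scale R0 → (1, 12, 3)
  clear (1,0): R1 −= (9)R0 → (0, 10, 1)
pivot(1,1)=10: scale R1 → (0, 1, 4)
  clear (0,1): R0 −= (12)R1 → (1, 0, 7)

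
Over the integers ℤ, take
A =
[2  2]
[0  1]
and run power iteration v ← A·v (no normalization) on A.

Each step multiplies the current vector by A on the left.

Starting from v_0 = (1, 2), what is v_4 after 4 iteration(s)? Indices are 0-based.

v_0 = (1, 2).
v_1 = A·v_0 = (6, 2).
v_2 = A·v_1 = (16, 2).
v_3 = A·v_2 = (36, 2).
v_4 = A·v_3 = (76, 2).

v_4 = (76, 2)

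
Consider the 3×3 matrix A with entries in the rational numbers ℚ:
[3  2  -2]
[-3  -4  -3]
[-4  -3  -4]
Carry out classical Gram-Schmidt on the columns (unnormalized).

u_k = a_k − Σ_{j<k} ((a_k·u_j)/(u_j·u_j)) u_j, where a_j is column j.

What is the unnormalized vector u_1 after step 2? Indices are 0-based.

u_1 = (-11/17, -23/17, 9/17)

Step 1: u_0 = a_0 = (3, -3, -4).
Step 2: u_1 = a_1 − (15/17)·u_0 = (-11/17, -23/17, 9/17).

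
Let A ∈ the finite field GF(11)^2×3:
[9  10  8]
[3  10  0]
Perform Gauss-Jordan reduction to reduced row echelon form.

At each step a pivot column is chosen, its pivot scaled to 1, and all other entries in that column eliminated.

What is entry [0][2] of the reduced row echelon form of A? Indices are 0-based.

[1] R0 /= 9  ⇒  (1, 6, 7)
     R1 -= 3·R0  ⇒  (0, 3, 1)
[2] R1 /= 3  ⇒  (0, 1, 4)
     R0 -= 6·R1  ⇒  (1, 0, 5)

M[0][2] = 5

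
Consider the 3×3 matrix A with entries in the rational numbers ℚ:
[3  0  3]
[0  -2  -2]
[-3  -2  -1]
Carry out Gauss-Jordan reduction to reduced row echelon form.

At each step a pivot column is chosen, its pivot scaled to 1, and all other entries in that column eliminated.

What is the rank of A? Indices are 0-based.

[1] R0 /= 3  ⇒  (1, 0, 1)
     R2 -= -3·R0  ⇒  (0, -2, 2)
[2] R1 /= -2  ⇒  (0, 1, 1)
     R2 -= -2·R1  ⇒  (0, 0, 4)
[3] R2 /= 4  ⇒  (0, 0, 1)
     R0 -= 1·R2  ⇒  (1, 0, 0)
     R1 -= 1·R2  ⇒  (0, 1, 0)

rank = 3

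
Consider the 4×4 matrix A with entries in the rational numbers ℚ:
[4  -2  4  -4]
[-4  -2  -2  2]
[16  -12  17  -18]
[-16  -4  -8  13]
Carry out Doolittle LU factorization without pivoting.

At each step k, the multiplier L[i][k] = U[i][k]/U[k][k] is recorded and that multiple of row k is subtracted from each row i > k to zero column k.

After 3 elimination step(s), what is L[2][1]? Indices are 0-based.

L[2][1] = 1

[col 0] pivot 4
  R1 -= -1*R0 → (0, -4, 2, -2)  (L[1][0] := -1)
  R2 -= 4*R0 → (0, -4, 1, -2)  (L[2][0] := 4)
  R3 -= -4*R0 → (0, -12, 8, -3)  (L[3][0] := -4)
[col 1] pivot -4
  R2 -= 1*R1 → (0, 0, -1, 0)  (L[2][1] := 1)
  R3 -= 3*R1 → (0, 0, 2, 3)  (L[3][1] := 3)
[col 2] pivot -1
  R3 -= -2*R2 → (0, 0, 0, 3)  (L[3][2] := -2)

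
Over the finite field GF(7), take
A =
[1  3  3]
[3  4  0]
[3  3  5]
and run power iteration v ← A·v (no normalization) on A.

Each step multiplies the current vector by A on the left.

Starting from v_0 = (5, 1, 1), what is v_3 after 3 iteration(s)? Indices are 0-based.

v_0 = (5, 1, 1).
v_1 = A·v_0 = (4, 5, 2).
v_2 = A·v_1 = (4, 4, 2).
v_3 = A·v_2 = (1, 0, 6).

v_3 = (1, 0, 6)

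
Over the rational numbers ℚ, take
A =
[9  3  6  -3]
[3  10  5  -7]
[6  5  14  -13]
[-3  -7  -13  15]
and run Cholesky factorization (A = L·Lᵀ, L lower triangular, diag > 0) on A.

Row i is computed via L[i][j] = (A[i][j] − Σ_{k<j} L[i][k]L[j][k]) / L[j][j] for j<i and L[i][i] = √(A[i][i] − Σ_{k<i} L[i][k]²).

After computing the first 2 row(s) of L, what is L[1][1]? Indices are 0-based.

Step 1: L[0][0] = √(9) = 3.
  L[1][0] = (3) / L[0][0] = 1.
Step 2: L[1][1] = √(9) = 3.

L[1][1] = 3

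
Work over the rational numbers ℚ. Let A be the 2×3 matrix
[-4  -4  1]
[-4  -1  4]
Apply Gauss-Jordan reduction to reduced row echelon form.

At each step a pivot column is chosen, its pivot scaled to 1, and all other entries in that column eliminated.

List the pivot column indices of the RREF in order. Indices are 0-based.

step 1: normalize row 0 (÷-4) = (1, 1, -1/4)
  row 1: subtract -4×row0 = (0, 3, 3)
step 2: normalize row 1 (÷3) = (0, 1, 1)
  row 0: subtract 1×row1 = (1, 0, -5/4)

pivot columns: 0, 1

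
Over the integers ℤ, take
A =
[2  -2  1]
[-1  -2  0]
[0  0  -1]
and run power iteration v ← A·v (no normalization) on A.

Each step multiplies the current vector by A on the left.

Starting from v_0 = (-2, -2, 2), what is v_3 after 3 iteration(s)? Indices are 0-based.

v_3 = (10, 38, -2)

v_0 = (-2, -2, 2).
v_1 = A·v_0 = (2, 6, -2).
v_2 = A·v_1 = (-10, -14, 2).
v_3 = A·v_2 = (10, 38, -2).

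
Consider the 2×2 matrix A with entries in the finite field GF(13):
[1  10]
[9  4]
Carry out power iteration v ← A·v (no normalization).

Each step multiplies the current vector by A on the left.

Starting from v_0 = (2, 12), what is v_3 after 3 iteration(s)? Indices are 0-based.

v_3 = (11, 6)

v_0 = (2, 12).
v_1 = A·v_0 = (5, 1).
v_2 = A·v_1 = (2, 10).
v_3 = A·v_2 = (11, 6).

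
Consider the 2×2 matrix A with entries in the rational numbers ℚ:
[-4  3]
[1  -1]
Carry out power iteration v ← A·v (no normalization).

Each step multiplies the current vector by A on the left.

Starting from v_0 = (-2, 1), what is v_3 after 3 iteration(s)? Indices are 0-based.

v_3 = (254, -67)

v_0 = (-2, 1).
v_1 = A·v_0 = (11, -3).
v_2 = A·v_1 = (-53, 14).
v_3 = A·v_2 = (254, -67).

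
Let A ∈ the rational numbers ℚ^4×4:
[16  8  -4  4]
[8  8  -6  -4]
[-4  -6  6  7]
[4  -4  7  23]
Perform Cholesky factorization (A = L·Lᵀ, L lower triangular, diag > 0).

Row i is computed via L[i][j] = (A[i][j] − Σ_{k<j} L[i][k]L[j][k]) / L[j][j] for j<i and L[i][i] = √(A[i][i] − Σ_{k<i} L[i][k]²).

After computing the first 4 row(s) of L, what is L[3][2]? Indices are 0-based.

Step 1: L[0][0] = √(16) = 4.
  L[1][0] = (8) / L[0][0] = 2.
Step 2: L[1][1] = √(4) = 2.
  L[2][0] = (-4) / L[0][0] = -1.
  L[2][1] = (-4) / L[1][1] = -2.
Step 3: L[2][2] = √(1) = 1.
  L[3][0] = (4) / L[0][0] = 1.
  L[3][1] = (-6) / L[1][1] = -3.
  L[3][2] = (2) / L[2][2] = 2.
Step 4: L[3][3] = √(9) = 3.

L[3][2] = 2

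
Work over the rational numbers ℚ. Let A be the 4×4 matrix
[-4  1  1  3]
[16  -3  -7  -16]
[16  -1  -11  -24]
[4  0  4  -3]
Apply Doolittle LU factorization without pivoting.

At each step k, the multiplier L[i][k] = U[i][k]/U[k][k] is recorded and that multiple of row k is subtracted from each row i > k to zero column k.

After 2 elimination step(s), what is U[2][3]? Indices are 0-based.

U[2][3] = 0

Step 1: pivot at (0,0) is -4.
  row1 ← row1 − (-4)·row0  ⇒  L[1][0]=-4, U row1=(0, 1, -3, -4)
  row2 ← row2 − (-4)·row0  ⇒  L[2][0]=-4, U row2=(0, 3, -7, -12)
  row3 ← row3 − (-1)·row0  ⇒  L[3][0]=-1, U row3=(0, 1, 5, 0)
Step 2: pivot at (1,1) is 1.
  row2 ← row2 − (3)·row1  ⇒  L[2][1]=3, U row2=(0, 0, 2, 0)
  row3 ← row3 − (1)·row1  ⇒  L[3][1]=1, U row3=(0, 0, 8, 4)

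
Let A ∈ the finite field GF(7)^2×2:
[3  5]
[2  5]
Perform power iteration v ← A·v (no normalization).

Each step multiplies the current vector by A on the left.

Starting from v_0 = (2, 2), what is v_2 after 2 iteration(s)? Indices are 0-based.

v_0 = (2, 2).
v_1 = A·v_0 = (2, 0).
v_2 = A·v_1 = (6, 4).

v_2 = (6, 4)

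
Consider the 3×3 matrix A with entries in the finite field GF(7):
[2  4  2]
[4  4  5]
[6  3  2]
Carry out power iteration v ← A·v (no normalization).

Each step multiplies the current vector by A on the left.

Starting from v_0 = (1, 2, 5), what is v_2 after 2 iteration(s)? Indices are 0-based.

v_2 = (1, 2, 2)

v_0 = (1, 2, 5).
v_1 = A·v_0 = (6, 2, 1).
v_2 = A·v_1 = (1, 2, 2).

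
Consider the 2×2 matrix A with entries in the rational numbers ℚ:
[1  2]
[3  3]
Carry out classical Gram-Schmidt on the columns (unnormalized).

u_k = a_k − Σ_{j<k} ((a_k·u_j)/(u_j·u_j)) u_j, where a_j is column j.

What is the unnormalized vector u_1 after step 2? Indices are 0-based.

Step 1: u_0 = a_0 = (1, 3).
Step 2: u_1 = a_1 − (11/10)·u_0 = (9/10, -3/10).

u_1 = (9/10, -3/10)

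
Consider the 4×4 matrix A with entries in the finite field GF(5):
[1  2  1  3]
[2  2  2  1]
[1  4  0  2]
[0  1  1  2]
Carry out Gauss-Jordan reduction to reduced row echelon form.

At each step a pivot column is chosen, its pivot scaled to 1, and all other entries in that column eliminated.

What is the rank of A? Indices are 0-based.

rank = 4

[1] R0 /= 1  ⇒  (1, 2, 1, 3)
     R1 -= 2·R0  ⇒  (0, 3, 0, 0)
     R2 -= 1·R0  ⇒  (0, 2, 4, 4)
[2] R1 /= 3  ⇒  (0, 1, 0, 0)
     R0 -= 2·R1  ⇒  (1, 0, 1, 3)
     R2 -= 2·R1  ⇒  (0, 0, 4, 4)
     R3 -= 1·R1  ⇒  (0, 0, 1, 2)
[3] R2 /= 4  ⇒  (0, 0, 1, 1)
     R0 -= 1·R2  ⇒  (1, 0, 0, 2)
     R3 -= 1·R2  ⇒  (0, 0, 0, 1)
[4] R3 /= 1  ⇒  (0, 0, 0, 1)
     R0 -= 2·R3  ⇒  (1, 0, 0, 0)
     R2 -= 1·R3  ⇒  (0, 0, 1, 0)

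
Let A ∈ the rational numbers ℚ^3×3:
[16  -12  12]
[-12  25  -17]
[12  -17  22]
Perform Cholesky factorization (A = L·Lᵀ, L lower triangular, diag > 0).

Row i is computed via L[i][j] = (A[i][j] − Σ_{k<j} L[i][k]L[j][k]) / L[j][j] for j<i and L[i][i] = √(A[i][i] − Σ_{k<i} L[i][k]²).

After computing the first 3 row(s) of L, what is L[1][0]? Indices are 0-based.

Step 1: L[0][0] = √(16) = 4.
  L[1][0] = (-12) / L[0][0] = -3.
Step 2: L[1][1] = √(16) = 4.
  L[2][0] = (12) / L[0][0] = 3.
  L[2][1] = (-8) / L[1][1] = -2.
Step 3: L[2][2] = √(9) = 3.

L[1][0] = -3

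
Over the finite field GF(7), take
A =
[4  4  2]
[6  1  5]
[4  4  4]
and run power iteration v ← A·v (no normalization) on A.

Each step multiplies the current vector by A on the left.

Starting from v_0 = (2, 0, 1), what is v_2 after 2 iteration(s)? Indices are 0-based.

v_0 = (2, 0, 1).
v_1 = A·v_0 = (3, 3, 5).
v_2 = A·v_1 = (6, 4, 2).

v_2 = (6, 4, 2)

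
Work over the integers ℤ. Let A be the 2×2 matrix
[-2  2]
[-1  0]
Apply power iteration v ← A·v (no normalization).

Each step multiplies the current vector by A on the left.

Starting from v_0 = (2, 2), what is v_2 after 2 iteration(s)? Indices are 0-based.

v_0 = (2, 2).
v_1 = A·v_0 = (0, -2).
v_2 = A·v_1 = (-4, 0).

v_2 = (-4, 0)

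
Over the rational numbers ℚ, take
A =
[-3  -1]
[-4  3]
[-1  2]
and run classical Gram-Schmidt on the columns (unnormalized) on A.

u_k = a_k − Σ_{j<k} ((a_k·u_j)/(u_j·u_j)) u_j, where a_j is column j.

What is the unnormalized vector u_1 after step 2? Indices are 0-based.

u_1 = (-59/26, 17/13, 41/26)

Step 1: u_0 = a_0 = (-3, -4, -1).
Step 2: u_1 = a_1 − (-11/26)·u_0 = (-59/26, 17/13, 41/26).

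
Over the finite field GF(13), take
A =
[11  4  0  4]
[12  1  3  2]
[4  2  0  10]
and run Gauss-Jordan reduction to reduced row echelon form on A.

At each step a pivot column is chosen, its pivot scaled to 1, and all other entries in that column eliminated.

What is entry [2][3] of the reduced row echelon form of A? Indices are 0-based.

pivot(0,0)=11: scale R0 → (1, 11, 0, 11)
  clear (1,0): R1 −= (12)R0 → (0, 12, 3, 0)
  clear (2,0): R2 −= (4)R0 → (0, 10, 0, 5)
pivot(1,1)=12: scale R1 → (0, 1, 10, 0)
  clear (0,1): R0 −= (11)R1 → (1, 0, 7, 11)
  clear (2,1): R2 −= (10)R1 → (0, 0, 4, 5)
pivot(2,2)=4: scale R2 → (0, 0, 1, 11)
  clear (0,2): R0 −= (7)R2 → (1, 0, 0, 12)
  clear (1,2): R1 −= (10)R2 → (0, 1, 0, 7)

M[2][3] = 11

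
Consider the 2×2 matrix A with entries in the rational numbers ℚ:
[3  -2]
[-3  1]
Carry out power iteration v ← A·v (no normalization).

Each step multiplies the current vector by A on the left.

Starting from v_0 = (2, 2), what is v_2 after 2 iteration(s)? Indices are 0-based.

v_2 = (14, -10)

v_0 = (2, 2).
v_1 = A·v_0 = (2, -4).
v_2 = A·v_1 = (14, -10).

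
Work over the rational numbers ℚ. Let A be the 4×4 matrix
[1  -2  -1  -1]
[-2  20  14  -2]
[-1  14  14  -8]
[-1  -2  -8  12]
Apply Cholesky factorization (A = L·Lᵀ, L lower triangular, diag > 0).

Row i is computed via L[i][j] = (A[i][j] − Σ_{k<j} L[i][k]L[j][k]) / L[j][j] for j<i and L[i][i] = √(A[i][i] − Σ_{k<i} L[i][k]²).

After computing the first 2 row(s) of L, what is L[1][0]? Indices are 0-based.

Step 1: L[0][0] = √(1) = 1.
  L[1][0] = (-2) / L[0][0] = -2.
Step 2: L[1][1] = √(16) = 4.

L[1][0] = -2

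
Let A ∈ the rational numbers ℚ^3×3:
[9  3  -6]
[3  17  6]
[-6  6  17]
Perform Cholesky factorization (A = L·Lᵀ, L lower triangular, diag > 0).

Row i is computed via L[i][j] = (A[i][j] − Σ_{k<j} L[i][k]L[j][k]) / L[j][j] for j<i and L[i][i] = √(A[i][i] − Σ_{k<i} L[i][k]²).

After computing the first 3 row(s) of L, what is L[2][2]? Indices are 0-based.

Step 1: L[0][0] = √(9) = 3.
  L[1][0] = (3) / L[0][0] = 1.
Step 2: L[1][1] = √(16) = 4.
  L[2][0] = (-6) / L[0][0] = -2.
  L[2][1] = (8) / L[1][1] = 2.
Step 3: L[2][2] = √(9) = 3.

L[2][2] = 3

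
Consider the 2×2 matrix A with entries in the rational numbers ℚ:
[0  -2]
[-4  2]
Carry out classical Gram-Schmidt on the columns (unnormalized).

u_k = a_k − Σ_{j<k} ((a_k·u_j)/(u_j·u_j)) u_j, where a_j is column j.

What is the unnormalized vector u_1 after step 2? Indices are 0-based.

Step 1: u_0 = a_0 = (0, -4).
Step 2: u_1 = a_1 − (-1/2)·u_0 = (-2, 0).

u_1 = (-2, 0)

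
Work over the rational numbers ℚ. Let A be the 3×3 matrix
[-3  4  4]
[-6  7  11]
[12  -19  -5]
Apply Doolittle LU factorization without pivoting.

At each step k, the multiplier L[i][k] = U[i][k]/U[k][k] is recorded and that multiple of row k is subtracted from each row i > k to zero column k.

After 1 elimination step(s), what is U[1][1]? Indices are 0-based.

[col 0] pivot -3
  R1 -= 2*R0 → (0, -1, 3)  (L[1][0] := 2)
  R2 -= -4*R0 → (0, -3, 11)  (L[2][0] := -4)

U[1][1] = -1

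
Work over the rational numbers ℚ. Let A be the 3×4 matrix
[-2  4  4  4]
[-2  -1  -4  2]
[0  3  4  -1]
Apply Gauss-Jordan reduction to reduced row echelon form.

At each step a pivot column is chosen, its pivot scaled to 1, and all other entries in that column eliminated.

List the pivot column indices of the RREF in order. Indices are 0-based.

pivot(0,0)=-2: scale R0 → (1, -2, -2, -2)
  clear (1,0): R1 −= (-2)R0 → (0, -5, -8, -2)
pivot(1,1)=-5: scale R1 → (0, 1, 8/5, 2/5)
  clear (0,1): R0 −= (-2)R1 → (1, 0, 6/5, -6/5)
  clear (2,1): R2 −= (3)R1 → (0, 0, -4/5, -11/5)
pivot(2,2)=-4/5: scale R2 → (0, 0, 1, 11/4)
  clear (0,2): R0 −= (6/5)R2 → (1, 0, 0, -9/2)
  clear (1,2): R1 −= (8/5)R2 → (0, 1, 0, -4)

pivot columns: 0, 1, 2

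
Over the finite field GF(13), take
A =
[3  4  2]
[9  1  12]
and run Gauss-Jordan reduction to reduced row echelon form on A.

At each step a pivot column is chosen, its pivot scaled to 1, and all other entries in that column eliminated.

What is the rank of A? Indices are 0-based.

pivot(0,0)=3: scale R0 → (1, 10, 5)
  clear (1,0): R1 −= (9)R0 → (0, 2, 6)
pivot(1,1)=2: scale R1 → (0, 1, 3)
  clear (0,1): R0 −= (10)R1 → (1, 0, 1)

rank = 2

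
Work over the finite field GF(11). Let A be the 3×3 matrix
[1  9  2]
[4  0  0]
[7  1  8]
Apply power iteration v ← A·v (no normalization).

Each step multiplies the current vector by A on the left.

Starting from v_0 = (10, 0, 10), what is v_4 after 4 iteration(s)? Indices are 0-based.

v_0 = (10, 0, 10).
v_1 = A·v_0 = (8, 7, 7).
v_2 = A·v_1 = (8, 10, 9).
v_3 = A·v_2 = (6, 10, 6).
v_4 = A·v_3 = (9, 2, 1).

v_4 = (9, 2, 1)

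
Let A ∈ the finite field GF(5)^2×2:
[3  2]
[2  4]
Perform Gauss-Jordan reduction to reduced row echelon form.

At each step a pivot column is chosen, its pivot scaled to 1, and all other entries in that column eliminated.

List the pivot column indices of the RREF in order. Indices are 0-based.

pivot columns: 0, 1

pivot(0,0)=3: scale R0 → (1, 4)
  clear (1,0): R1 −= (2)R0 → (0, 1)
pivot(1,1)=1: scale R1 → (0, 1)
  clear (0,1): R0 −= (4)R1 → (1, 0)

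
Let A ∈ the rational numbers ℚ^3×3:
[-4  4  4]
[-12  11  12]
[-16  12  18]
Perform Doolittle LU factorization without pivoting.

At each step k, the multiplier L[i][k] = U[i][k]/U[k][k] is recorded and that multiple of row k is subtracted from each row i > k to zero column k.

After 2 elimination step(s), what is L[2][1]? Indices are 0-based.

[col 0] pivot -4
  R1 -= 3*R0 → (0, -1, 0)  (L[1][0] := 3)
  R2 -= 4*R0 → (0, -4, 2)  (L[2][0] := 4)
[col 1] pivot -1
  R2 -= 4*R1 → (0, 0, 2)  (L[2][1] := 4)

L[2][1] = 4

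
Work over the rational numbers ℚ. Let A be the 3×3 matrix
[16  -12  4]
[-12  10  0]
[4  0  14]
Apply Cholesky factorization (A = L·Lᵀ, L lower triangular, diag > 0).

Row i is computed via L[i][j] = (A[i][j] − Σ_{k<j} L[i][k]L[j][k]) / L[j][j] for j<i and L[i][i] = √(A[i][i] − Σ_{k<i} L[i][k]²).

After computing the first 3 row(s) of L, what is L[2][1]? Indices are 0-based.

Step 1: L[0][0] = √(16) = 4.
  L[1][0] = (-12) / L[0][0] = -3.
Step 2: L[1][1] = √(1) = 1.
  L[2][0] = (4) / L[0][0] = 1.
  L[2][1] = (3) / L[1][1] = 3.
Step 3: L[2][2] = √(4) = 2.

L[2][1] = 3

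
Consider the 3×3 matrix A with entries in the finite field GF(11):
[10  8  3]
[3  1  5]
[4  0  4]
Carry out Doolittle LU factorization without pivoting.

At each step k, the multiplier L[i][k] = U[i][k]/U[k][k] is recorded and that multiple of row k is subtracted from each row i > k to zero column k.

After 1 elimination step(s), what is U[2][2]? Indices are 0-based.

k=0: U[0][0]=10
  eliminate (1,0): mult=8, new row 1: (0, 3, 3); set L[1][0]=8
  eliminate (2,0): mult=7, new row 2: (0, 10, 5); set L[2][0]=7

U[2][2] = 5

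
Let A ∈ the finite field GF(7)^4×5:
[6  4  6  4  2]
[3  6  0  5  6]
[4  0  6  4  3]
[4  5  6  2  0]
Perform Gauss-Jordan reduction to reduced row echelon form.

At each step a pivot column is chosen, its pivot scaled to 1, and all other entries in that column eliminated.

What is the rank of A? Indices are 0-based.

rank = 4

[1] R0 /= 6  ⇒  (1, 3, 1, 3, 5)
     R1 -= 3·R0  ⇒  (0, 4, 4, 3, 5)
     R2 -= 4·R0  ⇒  (0, 2, 2, 6, 4)
     R3 -= 4·R0  ⇒  (0, 0, 2, 4, 1)
[2] R1 /= 4  ⇒  (0, 1, 1, 6, 3)
     R0 -= 3·R1  ⇒  (1, 0, 5, 6, 3)
     R2 -= 2·R1  ⇒  (0, 0, 0, 1, 5)
[3] R2 <-> R3
[3] R2 /= 2  ⇒  (0, 0, 1, 2, 4)
     R0 -= 5·R2  ⇒  (1, 0, 0, 3, 4)
     R1 -= 1·R2  ⇒  (0, 1, 0, 4, 6)
[4] R3 /= 1  ⇒  (0, 0, 0, 1, 5)
     R0 -= 3·R3  ⇒  (1, 0, 0, 0, 3)
     R1 -= 4·R3  ⇒  (0, 1, 0, 0, 0)
     R2 -= 2·R3  ⇒  (0, 0, 1, 0, 1)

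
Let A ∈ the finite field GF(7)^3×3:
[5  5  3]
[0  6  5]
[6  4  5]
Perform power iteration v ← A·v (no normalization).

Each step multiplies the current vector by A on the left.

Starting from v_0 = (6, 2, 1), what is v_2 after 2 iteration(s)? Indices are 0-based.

v_2 = (6, 4, 4)

v_0 = (6, 2, 1).
v_1 = A·v_0 = (1, 3, 0).
v_2 = A·v_1 = (6, 4, 4).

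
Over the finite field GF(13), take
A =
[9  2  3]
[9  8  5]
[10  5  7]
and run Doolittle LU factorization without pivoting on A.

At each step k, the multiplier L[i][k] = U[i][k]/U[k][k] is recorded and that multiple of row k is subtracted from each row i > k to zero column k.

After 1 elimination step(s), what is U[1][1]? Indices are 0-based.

U[1][1] = 6

Step 1: pivot at (0,0) is 9.
  row1 ← row1 − (1)·row0  ⇒  L[1][0]=1, U row1=(0, 6, 2)
  row2 ← row2 − (4)·row0  ⇒  L[2][0]=4, U row2=(0, 10, 8)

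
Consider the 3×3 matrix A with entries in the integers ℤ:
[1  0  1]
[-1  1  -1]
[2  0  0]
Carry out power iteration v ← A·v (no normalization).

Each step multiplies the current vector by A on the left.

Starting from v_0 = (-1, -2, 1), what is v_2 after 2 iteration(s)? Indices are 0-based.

v_0 = (-1, -2, 1).
v_1 = A·v_0 = (0, -2, -2).
v_2 = A·v_1 = (-2, 0, 0).

v_2 = (-2, 0, 0)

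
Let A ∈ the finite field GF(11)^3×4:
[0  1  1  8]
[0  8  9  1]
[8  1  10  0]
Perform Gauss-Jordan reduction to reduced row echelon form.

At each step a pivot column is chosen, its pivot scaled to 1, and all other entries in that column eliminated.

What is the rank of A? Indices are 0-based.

rank = 3

step 1: exchange rows 0,2
step 1: normalize row 0 (÷8) = (1, 7, 4, 0)
step 2: normalize row 1 (÷8) = (0, 1, 8, 7)
  row 0: subtract 7×row1 = (1, 0, 3, 6)
  row 2: subtract 1×row1 = (0, 0, 4, 1)
step 3: normalize row 2 (÷4) = (0, 0, 1, 3)
  row 0: subtract 3×row2 = (1, 0, 0, 8)
  row 1: subtract 8×row2 = (0, 1, 0, 5)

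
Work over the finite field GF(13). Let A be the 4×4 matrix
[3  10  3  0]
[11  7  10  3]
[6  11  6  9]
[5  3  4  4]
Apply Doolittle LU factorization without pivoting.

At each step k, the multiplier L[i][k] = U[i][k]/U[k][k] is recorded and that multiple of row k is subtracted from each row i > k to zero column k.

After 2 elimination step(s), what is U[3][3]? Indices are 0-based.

Step 1: pivot at (0,0) is 3.
  row1 ← row1 − (8)·row0  ⇒  L[1][0]=8, U row1=(0, 5, 12, 3)
  row2 ← row2 − (2)·row0  ⇒  L[2][0]=2, U row2=(0, 4, 0, 9)
  row3 ← row3 − (6)·row0  ⇒  L[3][0]=6, U row3=(0, 8, 12, 4)
Step 2: pivot at (1,1) is 5.
  row2 ← row2 − (6)·row1  ⇒  L[2][1]=6, U row2=(0, 0, 6, 4)
  row3 ← row3 − (12)·row1  ⇒  L[3][1]=12, U row3=(0, 0, 11, 7)

U[3][3] = 7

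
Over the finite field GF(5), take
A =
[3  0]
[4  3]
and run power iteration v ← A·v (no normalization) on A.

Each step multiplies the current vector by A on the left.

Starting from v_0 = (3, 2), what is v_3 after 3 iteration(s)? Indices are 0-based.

v_0 = (3, 2).
v_1 = A·v_0 = (4, 3).
v_2 = A·v_1 = (2, 0).
v_3 = A·v_2 = (1, 3).

v_3 = (1, 3)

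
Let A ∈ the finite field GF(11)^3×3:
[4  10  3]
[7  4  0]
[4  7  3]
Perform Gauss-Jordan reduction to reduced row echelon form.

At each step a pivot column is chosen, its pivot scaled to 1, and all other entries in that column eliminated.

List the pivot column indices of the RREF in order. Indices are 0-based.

step 1: normalize row 0 (÷4) = (1, 8, 9)
  row 1: subtract 7×row0 = (0, 3, 3)
  row 2: subtract 4×row0 = (0, 8, 0)
step 2: normalize row 1 (÷3) = (0, 1, 1)
  row 0: subtract 8×row1 = (1, 0, 1)
  row 2: subtract 8×row1 = (0, 0, 3)
step 3: normalize row 2 (÷3) = (0, 0, 1)
  row 0: subtract 1×row2 = (1, 0, 0)
  row 1: subtract 1×row2 = (0, 1, 0)

pivot columns: 0, 1, 2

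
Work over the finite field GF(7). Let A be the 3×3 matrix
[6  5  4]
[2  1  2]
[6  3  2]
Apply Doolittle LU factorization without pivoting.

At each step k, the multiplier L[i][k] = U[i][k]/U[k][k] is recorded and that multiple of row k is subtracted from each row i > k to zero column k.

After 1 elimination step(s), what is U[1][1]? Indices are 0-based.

U[1][1] = 4

[col 0] pivot 6
  R1 -= 5*R0 → (0, 4, 3)  (L[1][0] := 5)
  R2 -= 1*R0 → (0, 5, 5)  (L[2][0] := 1)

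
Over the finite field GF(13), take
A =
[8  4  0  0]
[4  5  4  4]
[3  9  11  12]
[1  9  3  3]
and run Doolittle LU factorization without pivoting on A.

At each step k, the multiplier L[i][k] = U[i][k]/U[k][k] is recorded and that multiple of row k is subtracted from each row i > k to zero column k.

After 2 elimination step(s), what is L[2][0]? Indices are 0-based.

k=0: U[0][0]=8
  eliminate (1,0): mult=7, new row 1: (0, 3, 4, 4); set L[1][0]=7
  eliminate (2,0): mult=2, new row 2: (0, 1, 11, 12); set L[2][0]=2
  eliminate (3,0): mult=5, new row 3: (0, 2, 3, 3); set L[3][0]=5
k=1: U[1][1]=3
  eliminate (2,1): mult=9, new row 2: (0, 0, 1, 2); set L[2][1]=9
  eliminate (3,1): mult=5, new row 3: (0, 0, 9, 9); set L[3][1]=5

L[2][0] = 2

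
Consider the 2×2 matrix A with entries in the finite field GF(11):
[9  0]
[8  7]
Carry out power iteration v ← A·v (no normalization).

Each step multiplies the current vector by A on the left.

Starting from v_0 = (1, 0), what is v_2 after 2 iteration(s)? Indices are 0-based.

v_2 = (4, 7)

v_0 = (1, 0).
v_1 = A·v_0 = (9, 8).
v_2 = A·v_1 = (4, 7).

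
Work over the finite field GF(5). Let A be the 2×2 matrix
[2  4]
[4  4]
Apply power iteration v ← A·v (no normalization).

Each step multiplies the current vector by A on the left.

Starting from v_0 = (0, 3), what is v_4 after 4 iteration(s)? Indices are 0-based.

v_4 = (4, 0)

v_0 = (0, 3).
v_1 = A·v_0 = (2, 2).
v_2 = A·v_1 = (2, 1).
v_3 = A·v_2 = (3, 2).
v_4 = A·v_3 = (4, 0).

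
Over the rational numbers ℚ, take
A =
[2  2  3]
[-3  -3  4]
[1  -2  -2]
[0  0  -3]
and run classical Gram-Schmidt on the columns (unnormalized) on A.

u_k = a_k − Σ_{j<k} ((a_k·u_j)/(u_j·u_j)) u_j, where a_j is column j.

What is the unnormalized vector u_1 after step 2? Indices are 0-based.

u_1 = (3/7, -9/14, -39/14, 0)

Step 1: u_0 = a_0 = (2, -3, 1, 0).
Step 2: u_1 = a_1 − (11/14)·u_0 = (3/7, -9/14, -39/14, 0).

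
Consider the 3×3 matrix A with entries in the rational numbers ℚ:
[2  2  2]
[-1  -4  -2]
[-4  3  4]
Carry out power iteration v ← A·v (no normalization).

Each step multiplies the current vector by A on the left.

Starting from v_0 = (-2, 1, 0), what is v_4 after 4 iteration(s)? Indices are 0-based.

v_4 = (260, -48, -190)

v_0 = (-2, 1, 0).
v_1 = A·v_0 = (-2, -2, 11).
v_2 = A·v_1 = (14, -12, 46).
v_3 = A·v_2 = (96, -58, 92).
v_4 = A·v_3 = (260, -48, -190).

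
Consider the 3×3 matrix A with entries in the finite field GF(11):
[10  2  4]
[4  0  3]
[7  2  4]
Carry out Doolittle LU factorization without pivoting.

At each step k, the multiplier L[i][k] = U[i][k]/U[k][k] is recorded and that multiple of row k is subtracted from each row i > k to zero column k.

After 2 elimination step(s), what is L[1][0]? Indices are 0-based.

L[1][0] = 7

[col 0] pivot 10
  R1 -= 7*R0 → (0, 8, 8)  (L[1][0] := 7)
  R2 -= 4*R0 → (0, 5, 10)  (L[2][0] := 4)
[col 1] pivot 8
  R2 -= 2*R1 → (0, 0, 5)  (L[2][1] := 2)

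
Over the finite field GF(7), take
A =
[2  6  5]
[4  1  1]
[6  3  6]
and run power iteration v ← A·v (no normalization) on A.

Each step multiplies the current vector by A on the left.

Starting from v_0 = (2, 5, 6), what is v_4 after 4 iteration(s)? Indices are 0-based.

v_4 = (4, 2, 4)

v_0 = (2, 5, 6).
v_1 = A·v_0 = (1, 5, 0).
v_2 = A·v_1 = (4, 2, 0).
v_3 = A·v_2 = (6, 4, 2).
v_4 = A·v_3 = (4, 2, 4).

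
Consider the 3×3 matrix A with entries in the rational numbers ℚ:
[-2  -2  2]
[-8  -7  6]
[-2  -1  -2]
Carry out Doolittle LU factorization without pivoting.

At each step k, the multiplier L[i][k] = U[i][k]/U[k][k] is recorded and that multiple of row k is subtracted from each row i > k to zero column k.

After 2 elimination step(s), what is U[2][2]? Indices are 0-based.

U[2][2] = -2

[col 0] pivot -2
  R1 -= 4*R0 → (0, 1, -2)  (L[1][0] := 4)
  R2 -= 1*R0 → (0, 1, -4)  (L[2][0] := 1)
[col 1] pivot 1
  R2 -= 1*R1 → (0, 0, -2)  (L[2][1] := 1)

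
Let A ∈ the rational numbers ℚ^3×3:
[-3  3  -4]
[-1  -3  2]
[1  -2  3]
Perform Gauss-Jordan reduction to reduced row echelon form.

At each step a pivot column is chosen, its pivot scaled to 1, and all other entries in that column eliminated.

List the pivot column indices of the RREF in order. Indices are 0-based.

pivot columns: 0, 1, 2

pivot(0,0)=-3: scale R0 → (1, -1, 4/3)
  clear (1,0): R1 −= (-1)R0 → (0, -4, 10/3)
  clear (2,0): R2 −= (1)R0 → (0, -1, 5/3)
pivot(1,1)=-4: scale R1 → (0, 1, -5/6)
  clear (0,1): R0 −= (-1)R1 → (1, 0, 1/2)
  clear (2,1): R2 −= (-1)R1 → (0, 0, 5/6)
pivot(2,2)=5/6: scale R2 → (0, 0, 1)
  clear (0,2): R0 −= (1/2)R2 → (1, 0, 0)
  clear (1,2): R1 −= (-5/6)R2 → (0, 1, 0)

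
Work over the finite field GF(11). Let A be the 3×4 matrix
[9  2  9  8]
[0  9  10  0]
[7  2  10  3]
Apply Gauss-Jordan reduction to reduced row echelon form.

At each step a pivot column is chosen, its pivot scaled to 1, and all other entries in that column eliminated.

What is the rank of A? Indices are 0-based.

pivot(0,0)=9: scale R0 → (1, 10, 1, 7)
  clear (2,0): R2 −= (7)R0 → (0, 9, 3, 9)
pivot(1,1)=9: scale R1 → (0, 1, 6, 0)
  clear (0,1): R0 −= (10)R1 → (1, 0, 7, 7)
  clear (2,1): R2 −= (9)R1 → (0, 0, 4, 9)
pivot(2,2)=4: scale R2 → (0, 0, 1, 5)
  clear (0,2): R0 −= (7)R2 → (1, 0, 0, 5)
  clear (1,2): R1 −= (6)R2 → (0, 1, 0, 3)

rank = 3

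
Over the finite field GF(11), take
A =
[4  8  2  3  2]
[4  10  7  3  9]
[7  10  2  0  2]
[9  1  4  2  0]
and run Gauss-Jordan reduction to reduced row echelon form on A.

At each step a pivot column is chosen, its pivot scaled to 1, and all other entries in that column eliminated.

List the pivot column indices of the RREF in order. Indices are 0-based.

pivot columns: 0, 1, 2, 4

step 1: normalize row 0 (÷4) = (1, 2, 6, 9, 6)
  row 1: subtract 4×row0 = (0, 2, 5, 0, 7)
  row 2: subtract 7×row0 = (0, 7, 4, 3, 4)
  row 3: subtract 9×row0 = (0, 5, 5, 9, 1)
step 2: normalize row 1 (÷2) = (0, 1, 8, 0, 9)
  row 0: subtract 2×row1 = (1, 0, 1, 9, 10)
  row 2: subtract 7×row1 = (0, 0, 3, 3, 7)
  row 3: subtract 5×row1 = (0, 0, 9, 9, 0)
step 3: normalize row 2 (÷3) = (0, 0, 1, 1, 6)
  row 0: subtract 1×row2 = (1, 0, 0, 8, 4)
  row 1: subtract 8×row2 = (0, 1, 0, 3, 5)
  row 3: subtract 9×row2 = (0, 0, 0, 0, 1)
skip col 3 (zero from row 3)
step 4: normalize row 3 (÷1) = (0, 0, 0, 0, 1)
  row 0: subtract 4×row3 = (1, 0, 0, 8, 0)
  row 1: subtract 5×row3 = (0, 1, 0, 3, 0)
  row 2: subtract 6×row3 = (0, 0, 1, 1, 0)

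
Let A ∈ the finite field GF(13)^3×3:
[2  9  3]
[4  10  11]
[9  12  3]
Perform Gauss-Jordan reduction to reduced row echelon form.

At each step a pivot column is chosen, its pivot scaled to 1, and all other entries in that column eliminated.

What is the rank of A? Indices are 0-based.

pivot(0,0)=2: scale R0 → (1, 11, 8)
  clear (1,0): R1 −= (4)R0 → (0, 5, 5)
  clear (2,0): R2 −= (9)R0 → (0, 4, 9)
pivot(1,1)=5: scale R1 → (0, 1, 1)
  clear (0,1): R0 −= (11)R1 → (1, 0, 10)
  clear (2,1): R2 −= (4)R1 → (0, 0, 5)
pivot(2,2)=5: scale R2 → (0, 0, 1)
  clear (0,2): R0 −= (10)R2 → (1, 0, 0)
  clear (1,2): R1 −= (1)R2 → (0, 1, 0)

rank = 3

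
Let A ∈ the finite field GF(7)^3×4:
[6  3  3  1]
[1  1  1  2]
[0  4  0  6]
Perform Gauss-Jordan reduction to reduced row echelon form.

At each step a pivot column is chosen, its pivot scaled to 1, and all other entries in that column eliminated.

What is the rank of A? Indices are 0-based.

step 1: normalize row 0 (÷6) = (1, 4, 4, 6)
  row 1: subtract 1×row0 = (0, 4, 4, 3)
step 2: normalize row 1 (÷4) = (0, 1, 1, 6)
  row 0: subtract 4×row1 = (1, 0, 0, 3)
  row 2: subtract 4×row1 = (0, 0, 3, 3)
step 3: normalize row 2 (÷3) = (0, 0, 1, 1)
  row 1: subtract 1×row2 = (0, 1, 0, 5)

rank = 3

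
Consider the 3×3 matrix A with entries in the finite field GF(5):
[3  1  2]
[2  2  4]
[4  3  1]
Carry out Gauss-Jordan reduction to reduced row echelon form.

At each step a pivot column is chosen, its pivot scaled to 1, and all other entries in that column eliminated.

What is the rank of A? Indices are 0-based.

step 1: normalize row 0 (÷3) = (1, 2, 4)
  row 1: subtract 2×row0 = (0, 3, 1)
  row 2: subtract 4×row0 = (0, 0, 0)
step 2: normalize row 1 (÷3) = (0, 1, 2)
  row 0: subtract 2×row1 = (1, 0, 0)
skip col 2 (zero from row 2)

rank = 2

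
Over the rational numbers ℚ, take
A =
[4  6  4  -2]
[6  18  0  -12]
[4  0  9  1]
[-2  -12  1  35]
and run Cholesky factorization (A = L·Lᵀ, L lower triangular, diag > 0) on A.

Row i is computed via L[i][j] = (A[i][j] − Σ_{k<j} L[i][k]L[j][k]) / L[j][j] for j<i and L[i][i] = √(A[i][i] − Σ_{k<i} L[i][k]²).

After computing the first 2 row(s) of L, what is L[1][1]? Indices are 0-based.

L[1][1] = 3

Step 1: L[0][0] = √(4) = 2.
  L[1][0] = (6) / L[0][0] = 3.
Step 2: L[1][1] = √(9) = 3.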